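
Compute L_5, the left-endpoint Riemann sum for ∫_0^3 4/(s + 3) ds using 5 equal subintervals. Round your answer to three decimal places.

Δs = (3 − 0)/5 = 0.6.
Left endpoints: 0, 0.6, 1.2, 1.8, 2.4.
f(0) = 4/3, f(0.6) = 10/9, f(1.2) = 20/21, f(1.8) = 5/6, f(2.4) = 20/27.
Sum = Δs · [f(0) + f(0.6) + f(1.2) + f(1.8) + f(2.4)].
Sum ≈ 2.983.

2.983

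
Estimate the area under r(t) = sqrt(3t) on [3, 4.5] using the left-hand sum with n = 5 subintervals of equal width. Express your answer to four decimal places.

4.9209

Δt = (4.5 − 3)/5 = 0.3.
Left endpoints: 3, 3.3, 3.6, 3.9, 4.2.
r(3) ≈ 3.0000, r(3.3) ≈ 3.1464, r(3.6) ≈ 3.2863, r(3.9) ≈ 3.4205, r(4.2) ≈ 3.5496.
Sum = Δt · [r(3) + r(3.3) + r(3.6) + r(3.9) + r(4.2)].
Sum ≈ 4.9209.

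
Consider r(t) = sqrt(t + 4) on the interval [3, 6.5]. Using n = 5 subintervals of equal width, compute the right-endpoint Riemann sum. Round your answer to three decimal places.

10.542

Δt = (6.5 − 3)/5 = 0.7.
Right endpoints: 3.7, 4.4, 5.1, 5.8, 6.5.
r(3.7) ≈ 2.775, r(4.4) ≈ 2.898, r(5.1) ≈ 3.017, r(5.8) ≈ 3.130, r(6.5) ≈ 3.240.
Sum = Δt · [r(3.7) + r(4.4) + r(5.1) + r(5.8) + r(6.5)].
Sum ≈ 10.542.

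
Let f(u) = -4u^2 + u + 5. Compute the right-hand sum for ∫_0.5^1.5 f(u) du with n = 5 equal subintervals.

0.94

Δu = (1.5 − 0.5)/5 = 0.2.
Right endpoints: 0.7, 0.9, 1.1, 1.3, 1.5.
f(0.7) = 3.74, f(0.9) = 2.66, f(1.1) = 1.26, f(1.3) = -0.46, f(1.5) = -2.5.
Sum = Δu · [f(0.7) + f(0.9) + f(1.1) + f(1.3) + f(1.5)].
Sum = 0.94.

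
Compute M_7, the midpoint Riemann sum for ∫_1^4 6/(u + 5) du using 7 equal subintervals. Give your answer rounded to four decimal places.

2.4321

Δu = (4 − 1)/7 = 3/7.
Midpoints: 17/14, 23/14, 29/14, 2.5, 41/14, 47/14, 53/14.
f(17/14) = 28/29, f(23/14) = 28/31, f(29/14) = 28/33, f(2.5) = 0.8, f(41/14) = 28/37, f(47/14) = 28/39, f(53/14) = 28/41.
Sum = Δu · [f(17/14) + f(23/14) + f(29/14) + ...].
Sum ≈ 2.4321.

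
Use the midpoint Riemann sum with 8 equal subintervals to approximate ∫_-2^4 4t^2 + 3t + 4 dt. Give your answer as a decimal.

136.875

Δt = (4 − (-2))/8 = 0.75.
Midpoints: -1.625, -0.875, -0.125, 0.625, 1.375, 2.125, 2.875, 3.625.
f(-1.625) = 9.6875, f(-0.875) = 4.4375, f(-0.125) = 3.6875, f(0.625) = 7.4375, f(1.375) = 15.6875, f(2.125) = 28.4375, f(2.875) = 45.6875, f(3.625) = 67.4375.
Sum = Δt · [f(-1.625) + f(-0.875) + f(-0.125) + ...].
Sum = 136.875.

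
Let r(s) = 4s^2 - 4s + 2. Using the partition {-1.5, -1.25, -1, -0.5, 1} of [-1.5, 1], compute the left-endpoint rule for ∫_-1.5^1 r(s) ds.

20.0625

Subinterval widths: 0.25, 0.25, 0.5, 1.5.
Left endpoints: -1.5, -1.25, -1, -0.5.
r(-1.5) = 17, r(-1.25) = 13.25, r(-1) = 10, r(-0.5) = 5.
Sum = Σ Δs_i · r(s_i).
Sum = 20.0625.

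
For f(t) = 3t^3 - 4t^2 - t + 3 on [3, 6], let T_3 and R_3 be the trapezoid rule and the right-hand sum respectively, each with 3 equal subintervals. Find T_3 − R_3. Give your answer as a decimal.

T_3 = 673.
R_3 = 901.
T_3 − R_3 = -228.

-228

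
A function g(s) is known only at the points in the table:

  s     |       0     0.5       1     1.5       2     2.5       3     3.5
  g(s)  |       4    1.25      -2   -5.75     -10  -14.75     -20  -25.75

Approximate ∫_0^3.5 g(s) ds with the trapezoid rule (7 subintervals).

-31.0625

Δs = 0.5.
T_7 = (0.5/2)·[4 + 2·1.25 + 2·(-2) + 2·(-5.75) + 2·(-10) + 2·(-14.75) + 2·(-20) + (-25.75)] = -31.0625.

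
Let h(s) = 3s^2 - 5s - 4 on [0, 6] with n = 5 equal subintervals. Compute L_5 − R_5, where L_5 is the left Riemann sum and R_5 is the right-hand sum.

L_5 = 59.52.
R_5 = 153.12.
L_5 − R_5 = -93.6.

-93.6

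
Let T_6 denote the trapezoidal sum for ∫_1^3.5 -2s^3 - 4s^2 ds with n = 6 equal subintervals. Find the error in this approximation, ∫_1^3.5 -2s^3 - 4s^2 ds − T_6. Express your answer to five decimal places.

1.26591

Exact integral: ∫_1^3.5 f(s) ds ≈ -130.3645833.
T_6 ≈ -131.6304977.
Error ≈ -130.3645833 − (-131.6304977) ≈ 1.26591.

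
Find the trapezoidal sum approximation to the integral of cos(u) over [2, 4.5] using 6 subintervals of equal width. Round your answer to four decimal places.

-1.8595

Δu = (4.5 − 2)/6 = 5/12.
f(2) ≈ -0.4161, f(29/12) ≈ -0.7485, f(17/6) ≈ -0.9529, f(3.25) ≈ -0.9941, f(11/3) ≈ -0.8653, f(49/12) ≈ -0.5884, f(4.5) ≈ -0.2108.
T_6 = (Δu/2)·[f(u_0) + 2f(u_1) + ... + 2f(u_{5}) + f(u_6)].
Sum ≈ -1.8595.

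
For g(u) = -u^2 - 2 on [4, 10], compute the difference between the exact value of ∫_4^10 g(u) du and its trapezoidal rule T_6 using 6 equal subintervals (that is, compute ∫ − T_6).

Exact integral: ∫_4^10 g(u) du = -324.
T_6 = -325.
Error = -324 − (-325) = 1.

1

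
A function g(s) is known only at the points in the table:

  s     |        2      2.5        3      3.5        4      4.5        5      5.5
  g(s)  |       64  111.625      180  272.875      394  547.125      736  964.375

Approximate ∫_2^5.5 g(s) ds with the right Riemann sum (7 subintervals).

1603

Δs = 0.5.
Sum = 0.5·[111.625 + 180 + 272.875 + 394 + 547.125 + 736 + 964.375] = 1603.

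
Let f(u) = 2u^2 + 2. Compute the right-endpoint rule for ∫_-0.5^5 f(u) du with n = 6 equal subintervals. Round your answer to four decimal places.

118.6447

Δu = (5 − (-0.5))/6 = 11/12.
Right endpoints: 5/12, 4/3, 2.25, 19/6, 49/12, 5.
f(5/12) = 169/72, f(4/3) = 50/9, f(2.25) = 12.125, f(19/6) = 397/18, f(49/12) = 2545/72, f(5) = 52.
Sum = Δu · [f(5/12) + f(4/3) + f(2.25) + ...].
Sum ≈ 118.6447.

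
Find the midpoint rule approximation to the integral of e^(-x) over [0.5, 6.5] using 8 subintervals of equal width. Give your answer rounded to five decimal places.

Δx = (6.5 − 0.5)/8 = 0.75.
Midpoints: 0.875, 1.625, 2.375, 3.125, 3.875, 4.625, 5.375, 6.125.
f(0.875) ≈ 0.41686, f(1.625) ≈ 0.19691, f(2.375) ≈ 0.09301, f(3.125) ≈ 0.04394, f(3.875) ≈ 0.02075, f(4.625) ≈ 0.00980, f(5.375) ≈ 0.00463, f(6.125) ≈ 0.00219.
Sum = Δx · [f(0.875) + f(1.625) + f(2.375) + ...].
Sum ≈ 0.59108.

0.59108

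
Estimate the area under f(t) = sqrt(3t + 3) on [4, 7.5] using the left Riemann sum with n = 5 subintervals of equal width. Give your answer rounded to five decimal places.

Δt = (7.5 − 4)/5 = 0.7.
Left endpoints: 4, 4.7, 5.4, 6.1, 6.8.
f(4) ≈ 3.87298, f(4.7) ≈ 4.13521, f(5.4) ≈ 4.38178, f(6.1) ≈ 4.61519, f(6.8) ≈ 4.83735.
Sum = Δt · [f(4) + f(4.7) + f(5.4) + f(6.1) + f(6.8)].
Sum ≈ 15.28977.

15.28977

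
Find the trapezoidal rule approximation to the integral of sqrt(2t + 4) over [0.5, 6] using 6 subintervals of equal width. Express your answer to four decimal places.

17.5928

Δt = (6 − 0.5)/6 = 11/12.
f(0.5) ≈ 2.2361, f(17/12) ≈ 2.6141, f(7/3) ≈ 2.9439, f(3.25) ≈ 3.2404, f(25/6) ≈ 3.5119, f(61/12) ≈ 3.7639, f(6) ≈ 4.0000.
T_6 = (Δt/2)·[f(t_0) + 2f(t_1) + ... + 2f(t_{5}) + f(t_6)].
Sum ≈ 17.5928.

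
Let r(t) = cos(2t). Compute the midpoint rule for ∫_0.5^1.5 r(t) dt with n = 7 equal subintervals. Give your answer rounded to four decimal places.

Δt = (1.5 − 0.5)/7 = 1/7.
Midpoints: 4/7, 5/7, 6/7, 1, 8/7, 9/7, 10/7.
r(4/7) ≈ 0.4150, r(5/7) ≈ 0.1417, r(6/7) ≈ -0.1430, r(1) ≈ -0.4161, r(8/7) ≈ -0.6556, r(9/7) ≈ -0.8418, r(10/7) ≈ -0.9598.
Sum = Δt · [r(4/7) + r(5/7) + r(6/7) + ...].
Sum ≈ -0.3514.

-0.3514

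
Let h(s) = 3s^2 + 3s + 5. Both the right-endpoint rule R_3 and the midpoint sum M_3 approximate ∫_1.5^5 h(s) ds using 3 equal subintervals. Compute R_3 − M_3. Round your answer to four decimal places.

49.5104

R_3 ≈ 221.569444.
M_3 ≈ 172.059028.
R_3 − M_3 ≈ 49.5104.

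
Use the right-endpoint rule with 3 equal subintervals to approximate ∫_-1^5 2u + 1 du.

Δu = (5 − (-1))/3 = 2.
Right endpoints: 1, 3, 5.
f(1) = 3, f(3) = 7, f(5) = 11.
Sum = Δu · [f(1) + f(3) + f(5)].
Sum = 42.

42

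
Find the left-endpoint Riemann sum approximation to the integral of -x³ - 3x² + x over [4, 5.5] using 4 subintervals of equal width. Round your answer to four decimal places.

-233.6924

Δx = (5.5 − 4)/4 = 0.375.
Left endpoints: 4, 4.375, 4.75, 5.125.
f(4) = -108, f(4.375) = -70035/512, f(4.75) = -170.109375, f(5.125) = -106641/512.
Sum = Δx · [f(4) + f(4.375) + f(4.75) + f(5.125)].
Sum ≈ -233.6924.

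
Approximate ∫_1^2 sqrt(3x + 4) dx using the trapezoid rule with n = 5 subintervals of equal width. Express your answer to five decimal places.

2.91136

Δx = (2 − 1)/5 = 0.2.
f(1) ≈ 2.64575, f(1.2) ≈ 2.75681, f(1.4) ≈ 2.86356, f(1.6) ≈ 2.96648, f(1.8) ≈ 3.06594, f(2) ≈ 3.16228.
T_5 = (Δx/2)·[f(x_0) + 2f(x_1) + ... + 2f(x_{4}) + f(x_5)].
Sum ≈ 2.91136.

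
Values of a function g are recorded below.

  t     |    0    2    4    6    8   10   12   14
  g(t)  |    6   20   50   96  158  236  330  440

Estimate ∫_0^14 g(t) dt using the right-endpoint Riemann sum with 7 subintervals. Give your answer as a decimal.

Δt = 2.
Sum = 2·[20 + 50 + 96 + 158 + 236 + 330 + 440] = 2660.

2660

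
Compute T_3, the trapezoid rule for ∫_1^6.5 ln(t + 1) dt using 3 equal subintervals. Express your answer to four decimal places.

8.1260

Δt = (6.5 − 1)/3 = 11/6.
f(1) ≈ 0.6931, f(17/6) ≈ 1.3437, f(14/3) ≈ 1.7346, f(6.5) ≈ 2.0149.
T_3 = (Δt/2)·[f(t_0) + 2f(t_1) + 2f(t_2) + f(t_3)].
Sum ≈ 8.1260.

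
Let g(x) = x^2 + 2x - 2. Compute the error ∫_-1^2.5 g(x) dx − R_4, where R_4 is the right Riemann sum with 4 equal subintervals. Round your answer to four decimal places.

-5.8060

Exact integral: ∫_-1^2.5 g(x) dx ≈ 3.791667.
R_4 = 9.59765625.
Error ≈ 3.791667 − 9.59765625 ≈ -5.8060.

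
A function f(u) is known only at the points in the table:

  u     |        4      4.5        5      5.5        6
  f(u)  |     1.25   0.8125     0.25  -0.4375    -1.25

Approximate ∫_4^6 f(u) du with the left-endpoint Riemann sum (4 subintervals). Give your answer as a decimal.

Δu = 0.5.
Sum = 0.5·[1.25 + 0.8125 + 0.25 + (-0.4375)] = 0.9375.

0.9375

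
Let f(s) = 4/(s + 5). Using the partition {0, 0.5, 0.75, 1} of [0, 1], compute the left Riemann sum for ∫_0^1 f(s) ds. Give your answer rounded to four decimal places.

Subinterval widths: 0.5, 0.25, 0.25.
Left endpoints: 0, 0.5, 0.75.
f(0) = 0.8, f(0.5) = 8/11, f(0.75) = 16/23.
Sum = Σ Δs_i · f(s_i).
Sum ≈ 0.7557.

0.7557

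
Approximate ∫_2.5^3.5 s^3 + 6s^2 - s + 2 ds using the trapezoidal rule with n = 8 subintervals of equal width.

81.2890625

Δs = (3.5 − 2.5)/8 = 0.125.
f(2.5) = 52.625, f(2.625) = 30109/512, f(2.75) = 65.421875, f(2.875) = 37111/512, f(3) = 80, f(3.125) = 45049/512, f(3.25) = 96.453125, f(3.375) = 53971/512, f(3.5) = 114.875.
T_8 = (Δs/2)·[f(s_0) + 2f(s_1) + ... + 2f(s_{7}) + f(s_8)].
Sum = 81.2890625.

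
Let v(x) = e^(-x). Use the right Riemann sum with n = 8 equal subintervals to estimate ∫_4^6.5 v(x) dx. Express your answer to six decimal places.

0.014322

Δx = (6.5 − 4)/8 = 0.3125.
Right endpoints: 4.3125, 4.625, 4.9375, 5.25, 5.5625, 5.875, 6.1875, 6.5.
v(4.3125) ≈ 0.013400, v(4.625) ≈ 0.009804, v(4.9375) ≈ 0.007173, v(5.25) ≈ 0.005248, v(5.5625) ≈ 0.003839, v(5.875) ≈ 0.002809, v(6.1875) ≈ 0.002055, v(6.5) ≈ 0.001503.
Sum = Δx · [v(4.3125) + v(4.625) + v(4.9375) + ...].
Sum ≈ 0.014322.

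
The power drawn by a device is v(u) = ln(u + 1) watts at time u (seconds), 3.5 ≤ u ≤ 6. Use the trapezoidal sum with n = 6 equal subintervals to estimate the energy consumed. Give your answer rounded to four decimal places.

4.3519

Δu = (6 − 3.5)/6 = 5/12.
v(3.5) ≈ 1.5041, v(47/12) ≈ 1.5926, v(13/3) ≈ 1.6740, v(4.75) ≈ 1.7492, v(31/6) ≈ 1.8192, v(67/12) ≈ 1.8845, v(6) ≈ 1.9459.
T_6 = (Δu/2)·[v(u_0) + 2v(u_1) + ... + 2v(u_{5}) + v(u_6)].
Sum ≈ 4.3519.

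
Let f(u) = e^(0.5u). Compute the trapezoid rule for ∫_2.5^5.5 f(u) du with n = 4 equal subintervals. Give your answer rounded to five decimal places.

Δu = (5.5 − 2.5)/4 = 0.75.
f(2.5) ≈ 3.49034, f(3.25) ≈ 5.07842, f(4) ≈ 7.38906, f(4.75) ≈ 10.75101, f(5.5) ≈ 15.64263.
T_4 = (Δu/2)·[f(u_0) + 2f(u_1) + 2f(u_2) + 2f(u_3) + f(u_4)].
Sum ≈ 24.58873.

24.58873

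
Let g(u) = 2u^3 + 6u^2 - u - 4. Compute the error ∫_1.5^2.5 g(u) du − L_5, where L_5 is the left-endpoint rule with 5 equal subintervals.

4.63

Exact integral: ∫_1.5^2.5 g(u) du = 35.5.
L_5 = 30.87.
Error = 35.5 − 30.87 = 4.63.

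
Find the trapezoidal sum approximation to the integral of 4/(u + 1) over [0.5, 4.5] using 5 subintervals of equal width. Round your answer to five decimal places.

5.28250

Δu = (4.5 − 0.5)/5 = 0.8.
f(0.5) = 8/3, f(1.3) = 40/23, f(2.1) = 40/31, f(2.9) = 40/39, f(3.7) = 40/47, f(4.5) = 8/11.
T_5 = (Δu/2)·[f(u_0) + 2f(u_1) + ... + 2f(u_{4}) + f(u_5)].
Sum ≈ 5.28250.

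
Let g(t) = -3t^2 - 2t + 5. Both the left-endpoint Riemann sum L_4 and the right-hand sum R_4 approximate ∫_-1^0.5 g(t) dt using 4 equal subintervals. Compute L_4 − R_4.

0.28125

L_4 = 7.16015625.
R_4 = 6.87890625.
L_4 − R_4 = 0.28125.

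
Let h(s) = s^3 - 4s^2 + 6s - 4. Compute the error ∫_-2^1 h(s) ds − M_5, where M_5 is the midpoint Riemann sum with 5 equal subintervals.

-0.495

Exact integral: ∫_-2^1 h(s) ds = -36.75.
M_5 = -36.255.
Error = -36.75 − (-36.255) = -0.495.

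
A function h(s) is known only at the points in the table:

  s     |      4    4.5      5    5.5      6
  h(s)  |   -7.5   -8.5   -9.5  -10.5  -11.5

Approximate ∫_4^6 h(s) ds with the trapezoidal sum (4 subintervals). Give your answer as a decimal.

-19

Δs = 0.5.
T_4 = (0.5/2)·[(-7.5) + 2·(-8.5) + 2·(-9.5) + 2·(-10.5) + (-11.5)] = -19.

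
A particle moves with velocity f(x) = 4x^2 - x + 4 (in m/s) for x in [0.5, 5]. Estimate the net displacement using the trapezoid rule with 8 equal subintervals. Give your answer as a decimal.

Δx = (5 − 0.5)/8 = 0.5625.
f(0.5) = 4.5, f(1.0625) = 7.453125, f(1.625) = 12.9375, f(2.1875) = 20.953125, f(2.75) = 31.5, f(3.3125) = 44.578125, f(3.875) = 60.1875, f(4.4375) = 78.328125, f(5) = 99.
T_8 = (Δx/2)·[f(x_0) + 2f(x_1) + ... + 2f(x_{7}) + f(x_8)].
Sum = 173.07421875.

173.07421875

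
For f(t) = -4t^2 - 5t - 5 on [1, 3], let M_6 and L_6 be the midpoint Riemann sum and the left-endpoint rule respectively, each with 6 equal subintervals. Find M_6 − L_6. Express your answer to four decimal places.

-6.7778

M_6 ≈ -64.592593.
L_6 ≈ -57.814815.
M_6 − L_6 ≈ -6.7778.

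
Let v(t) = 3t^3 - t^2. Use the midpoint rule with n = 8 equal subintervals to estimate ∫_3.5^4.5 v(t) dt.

178.87109375

Δt = (4.5 − 3.5)/8 = 0.125.
Midpoints: 3.5625, 3.6875, 3.8125, 3.9375, 4.0625, 4.1875, 4.3125, 4.4375.
v(3.5625) = 503595/4096, v(3.6875) = 560441/4096, v(3.8125) = 621407/4096, v(3.9375) = 686637/4096, v(4.0625) = 756275/4096, v(4.1875) = 830465/4096, v(4.3125) = 909351/4096, v(4.4375) = 993077/4096.
Sum = Δt · [v(3.5625) + v(3.6875) + v(3.8125) + ...].
Sum = 178.87109375.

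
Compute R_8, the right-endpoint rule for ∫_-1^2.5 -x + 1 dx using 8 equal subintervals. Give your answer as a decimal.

Δx = (2.5 − (-1))/8 = 0.4375.
Right endpoints: -0.5625, -0.125, 0.3125, 0.75, 1.1875, 1.625, 2.0625, 2.5.
f(-0.5625) = 1.5625, f(-0.125) = 1.125, f(0.3125) = 0.6875, f(0.75) = 0.25, f(1.1875) = -0.1875, f(1.625) = -0.625, f(2.0625) = -1.0625, f(2.5) = -1.5.
Sum = Δx · [f(-0.5625) + f(-0.125) + f(0.3125) + ...].
Sum = 0.109375.

0.109375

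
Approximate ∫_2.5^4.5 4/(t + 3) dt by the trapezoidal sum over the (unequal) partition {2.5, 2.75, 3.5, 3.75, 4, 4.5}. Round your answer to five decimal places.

Subinterval widths: 0.25, 0.75, 0.25, 0.25, 0.5.
f(2.5) = 8/11, f(2.75) = 16/23, f(3.5) = 8/13, f(3.75) = 16/27, f(4) = 4/7, f(4.5) = 8/15.
On each subinterval the trapezoid contributes (Δt_i/2)·[f(t_{i-1}) + f(t_i)].
Sum ≈ 1.24219.

1.24219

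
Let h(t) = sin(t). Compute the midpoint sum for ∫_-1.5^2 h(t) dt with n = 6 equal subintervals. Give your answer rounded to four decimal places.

Δt = (2 − (-1.5))/6 = 7/12.
Midpoints: -29/24, -0.625, -1/24, 13/24, 1.125, 41/24.
h(-29/24) ≈ -0.9350, h(-0.625) ≈ -0.5851, h(-1/24) ≈ -0.0417, h(13/24) ≈ 0.5156, h(1.125) ≈ 0.9023, h(41/24) ≈ 0.9906.
Sum = Δt · [h(-29/24) + h(-0.625) + h(-1/24) + ...].
Sum ≈ 0.4939.

0.4939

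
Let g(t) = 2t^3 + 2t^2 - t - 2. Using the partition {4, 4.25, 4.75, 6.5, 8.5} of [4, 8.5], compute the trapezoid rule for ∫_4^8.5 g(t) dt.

Subinterval widths: 0.25, 0.5, 1.75, 2.
g(4) = 154, g(4.25) = 183.40625, g(4.75) = 252.71875, g(6.5) = 625.25, g(8.5) = 1362.25.
On each subinterval the trapezoid contributes (Δt_i/2)·[g(t_{i-1}) + g(t_i)].
Sum = 2906.9296875.

2906.9296875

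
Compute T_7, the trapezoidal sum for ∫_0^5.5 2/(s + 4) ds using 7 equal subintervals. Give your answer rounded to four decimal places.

Δs = (5.5 − 0)/7 = 11/14.
f(0) = 0.5, f(11/14) = 28/67, f(11/7) = 14/39, f(33/14) = 28/89, f(22/7) = 0.28, f(55/14) = 28/111, f(33/7) = 14/61, f(5.5) = 4/19.
T_7 = (Δs/2)·[f(s_0) + 2f(s_1) + ... + 2f(s_{6}) + f(s_7)].
Sum ≈ 1.7353.

1.7353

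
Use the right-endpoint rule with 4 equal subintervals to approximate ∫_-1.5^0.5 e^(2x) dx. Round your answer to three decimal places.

Δx = (0.5 − (-1.5))/4 = 0.5.
Right endpoints: -1, -0.5, 0, 0.5.
f(-1) ≈ 0.135, f(-0.5) ≈ 0.368, f(0) ≈ 1.000, f(0.5) ≈ 2.718.
Sum = Δx · [f(-1) + f(-0.5) + f(0) + f(0.5)].
Sum ≈ 2.111.

2.111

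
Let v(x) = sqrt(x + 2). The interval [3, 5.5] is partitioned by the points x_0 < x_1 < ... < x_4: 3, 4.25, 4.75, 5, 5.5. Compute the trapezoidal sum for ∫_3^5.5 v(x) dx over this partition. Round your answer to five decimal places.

Subinterval widths: 1.25, 0.5, 0.25, 0.5.
v(3) ≈ 2.23607, v(4.25) ≈ 2.50000, v(4.75) ≈ 2.59808, v(5) ≈ 2.64575, v(5.5) ≈ 2.73861.
On each subinterval the trapezoid contributes (Δx_i/2)·[v(x_{i-1}) + v(x_i)].
Sum ≈ 6.23613.

6.23613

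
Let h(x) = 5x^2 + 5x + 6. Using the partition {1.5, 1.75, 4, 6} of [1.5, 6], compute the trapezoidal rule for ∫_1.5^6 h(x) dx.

481.921875

Subinterval widths: 0.25, 2.25, 2.
h(1.5) = 24.75, h(1.75) = 30.0625, h(4) = 106, h(6) = 216.
On each subinterval the trapezoid contributes (Δx_i/2)·[h(x_{i-1}) + h(x_i)].
Sum = 481.921875.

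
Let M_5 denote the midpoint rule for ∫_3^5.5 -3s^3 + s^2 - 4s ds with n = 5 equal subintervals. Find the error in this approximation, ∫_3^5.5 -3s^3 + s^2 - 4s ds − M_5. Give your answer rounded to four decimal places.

Exact integral: ∫_3^5.5 f(s) ds ≈ -621.588542.
M_5 = -619.6484375.
Error ≈ -621.588542 − (-619.6484375) ≈ -1.9401.

-1.9401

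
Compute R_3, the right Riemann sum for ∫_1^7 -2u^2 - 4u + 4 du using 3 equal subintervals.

Δu = (7 − 1)/3 = 2.
Right endpoints: 3, 5, 7.
f(3) = -26, f(5) = -66, f(7) = -122.
Sum = Δu · [f(3) + f(5) + f(7)].
Sum = -428.

-428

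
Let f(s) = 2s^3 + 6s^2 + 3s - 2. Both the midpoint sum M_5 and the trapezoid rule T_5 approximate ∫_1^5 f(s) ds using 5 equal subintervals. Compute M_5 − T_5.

-15.36

M_5 = 582.88.
T_5 = 598.24.
M_5 − T_5 = -15.36.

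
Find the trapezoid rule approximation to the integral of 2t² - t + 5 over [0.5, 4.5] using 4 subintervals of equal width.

Δt = (4.5 − 0.5)/4 = 1.
f(0.5) = 5, f(1.5) = 8, f(2.5) = 15, f(3.5) = 26, f(4.5) = 41.
T_4 = (Δt/2)·[f(t_0) + 2f(t_1) + 2f(t_2) + 2f(t_3) + f(t_4)].
Sum = 72.

72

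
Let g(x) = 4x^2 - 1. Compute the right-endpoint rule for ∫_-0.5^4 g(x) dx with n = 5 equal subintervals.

111.78

Δx = (4 − (-0.5))/5 = 0.9.
Right endpoints: 0.4, 1.3, 2.2, 3.1, 4.
g(0.4) = -0.36, g(1.3) = 5.76, g(2.2) = 18.36, g(3.1) = 37.44, g(4) = 63.
Sum = Δx · [g(0.4) + g(1.3) + g(2.2) + g(3.1) + g(4)].
Sum = 111.78.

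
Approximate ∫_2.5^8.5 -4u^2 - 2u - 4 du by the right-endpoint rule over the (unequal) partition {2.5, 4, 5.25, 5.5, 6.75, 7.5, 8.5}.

Subinterval widths: 1.5, 1.25, 0.25, 1.25, 0.75, 1.
Right endpoints: 4, 5.25, 5.5, 6.75, 7.5, 8.5.
f(4) = -76, f(5.25) = -124.75, f(5.5) = -136, f(6.75) = -199.75, f(7.5) = -244, f(8.5) = -310.
Sum = Σ Δu_i · f(u_i).
Sum = -1046.625.

-1046.625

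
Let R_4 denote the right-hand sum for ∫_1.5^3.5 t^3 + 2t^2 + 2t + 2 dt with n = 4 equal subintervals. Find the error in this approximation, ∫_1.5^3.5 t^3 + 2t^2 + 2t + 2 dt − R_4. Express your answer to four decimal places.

Exact integral: ∫_1.5^3.5 f(t) dt ≈ 76.583333.
R_4 = 93.25.
Error ≈ 76.583333 − 93.25 ≈ -16.6667.

-16.6667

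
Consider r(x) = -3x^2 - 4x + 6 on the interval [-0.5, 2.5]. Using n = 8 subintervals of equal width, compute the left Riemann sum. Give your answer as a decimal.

-4.3359375

Δx = (2.5 − (-0.5))/8 = 0.375.
Left endpoints: -0.5, -0.125, 0.25, 0.625, 1, 1.375, 1.75, 2.125.
r(-0.5) = 7.25, r(-0.125) = 6.453125, r(0.25) = 4.8125, r(0.625) = 2.328125, r(1) = -1, r(1.375) = -5.171875, r(1.75) = -10.1875, r(2.125) = -16.046875.
Sum = Δx · [r(-0.5) + r(-0.125) + r(0.25) + ...].
Sum = -4.3359375.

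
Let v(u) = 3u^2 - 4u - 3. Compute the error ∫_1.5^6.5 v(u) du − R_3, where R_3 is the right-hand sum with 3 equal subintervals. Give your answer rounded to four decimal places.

Exact integral: ∫_1.5^6.5 v(u) du = 176.25.
R_3 ≈ 266.527778.
Error ≈ 176.25 − 266.527778 ≈ -90.2778.

-90.2778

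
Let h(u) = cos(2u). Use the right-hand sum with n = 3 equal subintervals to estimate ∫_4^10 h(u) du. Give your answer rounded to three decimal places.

Δu = (10 − 4)/3 = 2.
Right endpoints: 6, 8, 10.
h(6) ≈ 0.844, h(8) ≈ -0.958, h(10) ≈ 0.408.
Sum = Δu · [h(6) + h(8) + h(10)].
Sum ≈ 0.589.

0.589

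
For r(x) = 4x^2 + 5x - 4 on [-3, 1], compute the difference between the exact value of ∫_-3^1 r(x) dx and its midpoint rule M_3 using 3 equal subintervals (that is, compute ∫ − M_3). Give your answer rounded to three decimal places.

2.370

Exact integral: ∫_-3^1 r(x) dx ≈ 1.33333.
M_3 ≈ -1.03704.
Error ≈ 1.33333 − (-1.03704) ≈ 2.370.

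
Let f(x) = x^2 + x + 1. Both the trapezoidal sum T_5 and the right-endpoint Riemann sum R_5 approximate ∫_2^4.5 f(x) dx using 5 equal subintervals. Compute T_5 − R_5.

-4.6875

T_5 = 38.4375.
R_5 = 43.125.
T_5 − R_5 = -4.6875.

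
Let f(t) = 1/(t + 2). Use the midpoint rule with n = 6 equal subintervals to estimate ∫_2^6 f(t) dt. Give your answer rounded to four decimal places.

0.6923

Δt = (6 − 2)/6 = 2/3.
Midpoints: 7/3, 3, 11/3, 13/3, 5, 17/3.
f(7/3) = 3/13, f(3) = 0.2, f(11/3) = 3/17, f(13/3) = 3/19, f(5) = 1/7, f(17/3) = 3/23.
Sum = Δt · [f(7/3) + f(3) + f(11/3) + ...].
Sum ≈ 0.6923.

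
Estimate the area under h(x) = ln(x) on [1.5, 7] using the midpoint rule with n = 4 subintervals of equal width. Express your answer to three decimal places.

7.552

Δx = (7 − 1.5)/4 = 1.375.
Midpoints: 2.1875, 3.5625, 4.9375, 6.3125.
h(2.1875) ≈ 0.783, h(3.5625) ≈ 1.270, h(4.9375) ≈ 1.597, h(6.3125) ≈ 1.843.
Sum = Δx · [h(2.1875) + h(3.5625) + h(4.9375) + h(6.3125)].
Sum ≈ 7.552.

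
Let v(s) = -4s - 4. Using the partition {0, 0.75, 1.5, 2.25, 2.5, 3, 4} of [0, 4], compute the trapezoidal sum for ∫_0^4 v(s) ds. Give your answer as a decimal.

Subinterval widths: 0.75, 0.75, 0.75, 0.25, 0.5, 1.
v(0) = -4, v(0.75) = -7, v(1.5) = -10, v(2.25) = -13, v(2.5) = -14, v(3) = -16, v(4) = -20.
On each subinterval the trapezoid contributes (Δs_i/2)·[v(s_{i-1}) + v(s_i)].
Sum = -48.

-48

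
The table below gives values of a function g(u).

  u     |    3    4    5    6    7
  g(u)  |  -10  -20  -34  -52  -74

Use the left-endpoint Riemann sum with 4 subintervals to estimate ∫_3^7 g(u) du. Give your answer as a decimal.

-116

Δu = 1.
Sum = 1·[(-10) + (-20) + (-34) + (-52)] = -116.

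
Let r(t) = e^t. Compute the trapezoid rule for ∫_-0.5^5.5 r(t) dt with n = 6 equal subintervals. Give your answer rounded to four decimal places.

Δt = (5.5 − (-0.5))/6 = 1.
r(-0.5) ≈ 0.6065, r(0.5) ≈ 1.6487, r(1.5) ≈ 4.4817, r(2.5) ≈ 12.1825, r(3.5) ≈ 33.1155, r(4.5) ≈ 90.0171, r(5.5) ≈ 244.6919.
T_6 = (Δt/2)·[r(t_0) + 2r(t_1) + ... + 2r(t_{5}) + r(t_6)].
Sum ≈ 264.0947.

264.0947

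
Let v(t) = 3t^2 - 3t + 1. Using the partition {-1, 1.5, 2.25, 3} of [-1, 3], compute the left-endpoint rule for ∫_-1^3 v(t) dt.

27.015625

Subinterval widths: 2.5, 0.75, 0.75.
Left endpoints: -1, 1.5, 2.25.
v(-1) = 7, v(1.5) = 3.25, v(2.25) = 9.4375.
Sum = Σ Δt_i · v(t_i).
Sum = 27.015625.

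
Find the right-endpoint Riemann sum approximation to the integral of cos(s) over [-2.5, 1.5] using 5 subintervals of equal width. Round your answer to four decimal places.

Δs = (1.5 − (-2.5))/5 = 0.8.
Right endpoints: -1.7, -0.9, -0.1, 0.7, 1.5.
f(-1.7) ≈ -0.1288, f(-0.9) ≈ 0.6216, f(-0.1) ≈ 0.9950, f(0.7) ≈ 0.7648, f(1.5) ≈ 0.0707.
Sum = Δs · [f(-1.7) + f(-0.9) + f(-0.1) + f(0.7) + f(1.5)].
Sum ≈ 1.8587.

1.8587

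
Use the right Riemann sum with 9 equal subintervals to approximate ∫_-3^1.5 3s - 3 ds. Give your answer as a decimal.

Δs = (1.5 − (-3))/9 = 0.5.
Right endpoints: -2.5, -2, -1.5, -1, -0.5, 0, 0.5, 1, 1.5.
f(-2.5) = -10.5, f(-2) = -9, f(-1.5) = -7.5, f(-1) = -6, f(-0.5) = -4.5, f(0) = -3, f(0.5) = -1.5, f(1) = 0, f(1.5) = 1.5.
Sum = Δs · [f(-2.5) + f(-2) + f(-1.5) + ...].
Sum = -20.25.

-20.25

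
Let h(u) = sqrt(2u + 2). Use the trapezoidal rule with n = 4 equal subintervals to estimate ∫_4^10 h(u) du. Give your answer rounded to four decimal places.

23.8362

Δu = (10 − 4)/4 = 1.5.
h(4) ≈ 3.1623, h(5.5) ≈ 3.6056, h(7) ≈ 4.0000, h(8.5) ≈ 4.3589, h(10) ≈ 4.6904.
T_4 = (Δu/2)·[h(u_0) + 2h(u_1) + 2h(u_2) + 2h(u_3) + h(u_4)].
Sum ≈ 23.8362.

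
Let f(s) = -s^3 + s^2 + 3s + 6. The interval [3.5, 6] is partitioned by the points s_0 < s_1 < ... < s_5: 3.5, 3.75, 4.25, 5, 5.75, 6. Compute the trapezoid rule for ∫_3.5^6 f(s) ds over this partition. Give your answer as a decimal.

-180.41796875

Subinterval widths: 0.25, 0.5, 0.75, 0.75, 0.25.
f(3.5) = -14.125, f(3.75) = -21.421875, f(4.25) = -39.953125, f(5) = -79, f(5.75) = -133.796875, f(6) = -156.
On each subinterval the trapezoid contributes (Δs_i/2)·[f(s_{i-1}) + f(s_i)].
Sum = -180.41796875.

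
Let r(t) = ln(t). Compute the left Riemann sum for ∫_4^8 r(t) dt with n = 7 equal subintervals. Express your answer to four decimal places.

6.8889

Δt = (8 − 4)/7 = 4/7.
Left endpoints: 4, 32/7, 36/7, 40/7, 44/7, 48/7, 52/7.
r(4) ≈ 1.3863, r(32/7) ≈ 1.5198, r(36/7) ≈ 1.6376, r(40/7) ≈ 1.7430, r(44/7) ≈ 1.8383, r(48/7) ≈ 1.9253, r(52/7) ≈ 2.0053.
Sum = Δt · [r(4) + r(32/7) + r(36/7) + ...].
Sum ≈ 6.8889.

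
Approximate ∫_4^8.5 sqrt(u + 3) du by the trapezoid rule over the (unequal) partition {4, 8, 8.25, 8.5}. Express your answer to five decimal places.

Subinterval widths: 4, 0.25, 0.25.
f(4) ≈ 2.64575, f(8) ≈ 3.31662, f(8.25) ≈ 3.35410, f(8.5) ≈ 3.39116.
On each subinterval the trapezoid contributes (Δu_i/2)·[f(u_{i-1}) + f(u_i)].
Sum ≈ 13.60175.

13.60175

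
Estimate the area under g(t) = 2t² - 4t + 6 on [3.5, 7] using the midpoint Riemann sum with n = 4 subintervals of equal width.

Δt = (7 − 3.5)/4 = 0.875.
Midpoints: 3.9375, 4.8125, 5.6875, 6.5625.
g(3.9375) = 21.2578125, g(4.8125) = 33.0703125, g(5.6875) = 47.9453125, g(6.5625) = 65.8828125.
Sum = Δt · [g(3.9375) + g(4.8125) + g(5.6875) + g(6.5625)].
Sum = 147.13671875.

147.13671875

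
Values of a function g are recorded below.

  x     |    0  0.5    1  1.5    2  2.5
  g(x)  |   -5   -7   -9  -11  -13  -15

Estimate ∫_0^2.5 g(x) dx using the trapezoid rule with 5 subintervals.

Δx = 0.5.
T_5 = (0.5/2)·[(-5) + 2·(-7) + 2·(-9) + 2·(-11) + 2·(-13) + (-15)] = -25.

-25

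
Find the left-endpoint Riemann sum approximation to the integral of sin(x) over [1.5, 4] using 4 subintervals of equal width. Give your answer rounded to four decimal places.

Δx = (4 − 1.5)/4 = 0.625.
Left endpoints: 1.5, 2.125, 2.75, 3.375.
f(1.5) ≈ 0.9975, f(2.125) ≈ 0.8503, f(2.75) ≈ 0.3817, f(3.375) ≈ -0.2313.
Sum = Δx · [f(1.5) + f(2.125) + f(2.75) + f(3.375)].
Sum ≈ 1.2489.

1.2489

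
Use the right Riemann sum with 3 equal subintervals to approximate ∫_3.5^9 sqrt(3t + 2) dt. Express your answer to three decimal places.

Δt = (9 − 3.5)/3 = 11/6.
Right endpoints: 16/3, 43/6, 9.
f(16/3) ≈ 4.243, f(43/6) ≈ 4.848, f(9) ≈ 5.385.
Sum = Δt · [f(16/3) + f(43/6) + f(9)].
Sum ≈ 26.538.

26.538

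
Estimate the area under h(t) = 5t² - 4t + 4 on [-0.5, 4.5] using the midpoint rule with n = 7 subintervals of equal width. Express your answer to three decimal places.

Δt = (4.5 − (-0.5))/7 = 5/7.
Midpoints: -1/7, 4/7, 9/7, 2, 19/7, 24/7, 29/7.
h(-1/7) = 229/49, h(4/7) = 164/49, h(9/7) = 349/49, h(2) = 16, h(19/7) = 1469/49, h(24/7) = 2404/49, h(29/7) = 3589/49.
Sum = Δt · [h(-1/7) + h(4/7) + h(9/7) + ...].
Sum ≈ 131.020.

131.020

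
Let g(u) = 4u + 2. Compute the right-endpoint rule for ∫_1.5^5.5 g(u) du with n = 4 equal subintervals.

72

Δu = (5.5 − 1.5)/4 = 1.
Right endpoints: 2.5, 3.5, 4.5, 5.5.
g(2.5) = 12, g(3.5) = 16, g(4.5) = 20, g(5.5) = 24.
Sum = Δu · [g(2.5) + g(3.5) + g(4.5) + g(5.5)].
Sum = 72.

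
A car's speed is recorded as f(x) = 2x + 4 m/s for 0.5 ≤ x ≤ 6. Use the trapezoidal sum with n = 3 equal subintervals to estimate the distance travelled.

Δx = (6 − 0.5)/3 = 11/6.
f(0.5) = 5, f(7/3) = 26/3, f(25/6) = 37/3, f(6) = 16.
T_3 = (Δx/2)·[f(x_0) + 2f(x_1) + 2f(x_2) + f(x_3)].
Sum = 57.75.

57.75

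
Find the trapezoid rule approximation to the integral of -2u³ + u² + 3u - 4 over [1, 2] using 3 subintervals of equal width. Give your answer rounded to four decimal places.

-4.8148

Δu = (2 − 1)/3 = 1/3.
f(1) = -2, f(4/3) = -80/27, f(5/3) = -148/27, f(2) = -10.
T_3 = (Δu/2)·[f(u_0) + 2f(u_1) + 2f(u_2) + f(u_3)].
Sum ≈ -4.8148.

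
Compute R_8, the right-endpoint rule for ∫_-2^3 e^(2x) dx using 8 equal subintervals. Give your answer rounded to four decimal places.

Δx = (3 − (-2))/8 = 0.625.
Right endpoints: -1.375, -0.75, -0.125, 0.5, 1.125, 1.75, 2.375, 3.
f(-1.375) ≈ 0.0639, f(-0.75) ≈ 0.2231, f(-0.125) ≈ 0.7788, f(0.5) ≈ 2.7183, f(1.125) ≈ 9.4877, f(1.75) ≈ 33.1155, f(2.375) ≈ 115.5843, f(3) ≈ 403.4288.
Sum = Δx · [f(-1.375) + f(-0.75) + f(-0.125) + ...].
Sum ≈ 353.3753.

353.3753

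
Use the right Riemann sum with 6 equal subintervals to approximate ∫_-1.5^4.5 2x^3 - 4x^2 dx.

140

Δx = (4.5 − (-1.5))/6 = 1.
Right endpoints: -0.5, 0.5, 1.5, 2.5, 3.5, 4.5.
f(-0.5) = -1.25, f(0.5) = -0.75, f(1.5) = -2.25, f(2.5) = 6.25, f(3.5) = 36.75, f(4.5) = 101.25.
Sum = Δx · [f(-0.5) + f(0.5) + f(1.5) + ...].
Sum = 140.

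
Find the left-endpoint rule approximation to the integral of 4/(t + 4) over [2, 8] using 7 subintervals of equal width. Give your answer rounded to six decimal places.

Δt = (8 − 2)/7 = 6/7.
Left endpoints: 2, 20/7, 26/7, 32/7, 38/7, 44/7, 50/7.
f(2) = 2/3, f(20/7) = 7/12, f(26/7) = 14/27, f(32/7) = 7/15, f(38/7) = 14/33, f(44/7) = 7/18, f(50/7) = 14/39.
Sum = Δt · [f(2) + f(20/7) + f(26/7) + ...].
Sum ≈ 2.920535.

2.920535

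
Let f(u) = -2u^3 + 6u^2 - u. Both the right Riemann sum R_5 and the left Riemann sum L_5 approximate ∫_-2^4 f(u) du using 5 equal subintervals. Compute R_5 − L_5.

-93.6

R_5 = -28.8.
L_5 = 64.8.
R_5 − L_5 = -93.6.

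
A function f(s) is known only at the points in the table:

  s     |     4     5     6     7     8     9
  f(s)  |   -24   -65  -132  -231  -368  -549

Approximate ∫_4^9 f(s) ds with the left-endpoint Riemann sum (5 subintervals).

Δs = 1.
Sum = 1·[(-24) + (-65) + (-132) + (-231) + (-368)] = -820.

-820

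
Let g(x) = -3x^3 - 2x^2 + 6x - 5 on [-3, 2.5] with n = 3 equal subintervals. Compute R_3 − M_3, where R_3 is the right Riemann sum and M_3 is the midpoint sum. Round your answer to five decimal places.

-80.77170

R_3 ≈ -113.8703704.
M_3 ≈ -33.0986690.
R_3 − M_3 ≈ -80.77170.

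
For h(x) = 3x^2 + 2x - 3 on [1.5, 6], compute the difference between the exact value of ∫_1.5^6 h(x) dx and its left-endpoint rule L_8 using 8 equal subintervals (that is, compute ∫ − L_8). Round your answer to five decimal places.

Exact integral: ∫_1.5^6 h(x) dx = 232.875.
L_8 ≈ 202.5791016.
Error ≈ 232.875 − 202.5791016 ≈ 30.29590.

30.29590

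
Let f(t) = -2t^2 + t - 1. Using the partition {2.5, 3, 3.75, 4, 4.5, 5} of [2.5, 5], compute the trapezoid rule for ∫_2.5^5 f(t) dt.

-66.3125

Subinterval widths: 0.5, 0.75, 0.25, 0.5, 0.5.
f(2.5) = -11, f(3) = -16, f(3.75) = -25.375, f(4) = -29, f(4.5) = -37, f(5) = -46.
On each subinterval the trapezoid contributes (Δt_i/2)·[f(t_{i-1}) + f(t_i)].
Sum = -66.3125.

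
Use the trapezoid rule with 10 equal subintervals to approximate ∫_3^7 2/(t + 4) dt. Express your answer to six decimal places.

Δt = (7 − 3)/10 = 0.4.
f(3) = 2/7, f(3.4) = 10/37, f(3.8) = 10/39, f(4.2) = 10/41, f(4.6) = 10/43, f(5) = 2/9, f(5.4) = 10/47, f(5.8) = 10/49, f(6.2) = 10/51, f(6.6) = 10/53, f(7) = 2/11.
T_10 = (Δt/2)·[f(t_0) + 2f(t_1) + ... + 2f(t_{9}) + f(t_10)].
Sum ≈ 0.904294.

0.904294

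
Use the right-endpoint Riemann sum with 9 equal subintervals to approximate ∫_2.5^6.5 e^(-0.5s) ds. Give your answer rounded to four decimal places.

Δs = (6.5 − 2.5)/9 = 4/9.
Right endpoints: 53/18, 61/18, 23/6, 77/18, 85/18, 31/6, 101/18, 109/18, 6.5.
f(53/18) ≈ 0.2294, f(61/18) ≈ 0.1837, f(23/6) ≈ 0.1471, f(77/18) ≈ 0.1178, f(85/18) ≈ 0.0943, f(31/6) ≈ 0.0755, f(101/18) ≈ 0.0605, f(109/18) ≈ 0.0484, f(6.5) ≈ 0.0388.
Sum = Δs · [f(53/18) + f(61/18) + f(23/6) + ...].
Sum ≈ 0.4424.

0.4424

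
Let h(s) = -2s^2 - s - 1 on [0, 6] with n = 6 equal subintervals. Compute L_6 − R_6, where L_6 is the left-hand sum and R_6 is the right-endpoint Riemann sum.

78

L_6 = -131.
R_6 = -209.
L_6 − R_6 = 78.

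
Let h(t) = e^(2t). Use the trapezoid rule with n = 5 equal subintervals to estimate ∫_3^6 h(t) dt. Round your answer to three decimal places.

Δt = (6 − 3)/5 = 0.6.
h(3) ≈ 403.429, h(3.6) ≈ 1339.431, h(4.2) ≈ 4447.067, h(4.8) ≈ 14764.782, h(5.4) ≈ 49020.801, h(6) ≈ 162754.791.
T_5 = (Δt/2)·[h(t_0) + 2h(t_1) + ... + 2h(t_{4}) + h(t_5)].
Sum ≈ 90690.714.

90690.714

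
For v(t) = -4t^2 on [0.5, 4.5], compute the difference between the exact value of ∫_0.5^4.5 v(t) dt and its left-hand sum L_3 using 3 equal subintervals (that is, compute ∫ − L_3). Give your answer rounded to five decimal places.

Exact integral: ∫_0.5^4.5 v(t) dt ≈ -121.3333333.
L_3 ≈ -72.7407407.
Error ≈ -121.3333333 − (-72.7407407) ≈ -48.59259.

-48.59259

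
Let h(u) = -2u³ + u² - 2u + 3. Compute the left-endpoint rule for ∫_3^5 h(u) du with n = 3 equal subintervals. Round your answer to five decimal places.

-191.40741

Δu = (5 − 3)/3 = 2/3.
Left endpoints: 3, 11/3, 13/3.
h(3) = -48, h(11/3) = -2416/27, h(13/3) = -4040/27.
Sum = Δu · [h(3) + h(11/3) + h(13/3)].
Sum ≈ -191.40741.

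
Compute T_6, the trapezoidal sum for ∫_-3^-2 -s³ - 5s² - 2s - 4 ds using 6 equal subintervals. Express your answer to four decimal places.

-14.4051

Δs = (-2 − (-3))/6 = 1/6.
f(-3) = -16, f(-17/6) = -3397/216, f(-8/3) = -412/27, f(-2.5) = -14.625, f(-7/3) = -374/27, f(-13/6) = -2801/216, f(-2) = -12.
T_6 = (Δs/2)·[f(s_0) + 2f(s_1) + ... + 2f(s_{5}) + f(s_6)].
Sum ≈ -14.4051.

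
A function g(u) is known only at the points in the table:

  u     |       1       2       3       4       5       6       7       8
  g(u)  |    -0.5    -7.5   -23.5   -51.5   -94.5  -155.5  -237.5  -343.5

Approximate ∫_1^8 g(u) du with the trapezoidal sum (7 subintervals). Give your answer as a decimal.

-742

Δu = 1.
T_7 = (1/2)·[(-0.5) + 2·(-7.5) + 2·(-23.5) + 2·(-51.5) + 2·(-94.5) + 2·(-155.5) + 2·(-237.5) + (-343.5)] = -742.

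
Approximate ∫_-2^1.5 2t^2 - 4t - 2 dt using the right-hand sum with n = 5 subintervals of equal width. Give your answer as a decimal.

-1.47

Δt = (1.5 − (-2))/5 = 0.7.
Right endpoints: -1.3, -0.6, 0.1, 0.8, 1.5.
f(-1.3) = 6.58, f(-0.6) = 1.12, f(0.1) = -2.38, f(0.8) = -3.92, f(1.5) = -3.5.
Sum = Δt · [f(-1.3) + f(-0.6) + f(0.1) + f(0.8) + f(1.5)].
Sum = -1.47.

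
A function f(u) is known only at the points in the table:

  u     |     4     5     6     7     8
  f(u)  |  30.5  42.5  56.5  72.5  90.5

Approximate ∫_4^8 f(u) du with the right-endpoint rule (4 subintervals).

262

Δu = 1.
Sum = 1·[42.5 + 56.5 + 72.5 + 90.5] = 262.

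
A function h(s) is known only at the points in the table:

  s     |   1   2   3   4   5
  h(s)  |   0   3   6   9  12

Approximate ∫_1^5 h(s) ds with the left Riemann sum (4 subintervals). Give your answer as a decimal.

18

Δs = 1.
Sum = 1·[0 + 3 + 6 + 9] = 18.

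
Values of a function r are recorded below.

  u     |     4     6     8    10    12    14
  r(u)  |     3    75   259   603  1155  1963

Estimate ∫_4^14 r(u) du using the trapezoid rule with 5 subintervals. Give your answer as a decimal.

Δu = 2.
T_5 = (2/2)·[3 + 2·75 + 2·259 + 2·603 + 2·1155 + 1963] = 6150.

6150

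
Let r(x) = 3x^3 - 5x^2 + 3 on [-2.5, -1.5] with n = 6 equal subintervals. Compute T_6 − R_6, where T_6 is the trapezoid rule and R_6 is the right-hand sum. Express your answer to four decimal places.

T_6 ≈ -43.023148.
R_6 ≈ -38.293981.
T_6 − R_6 ≈ -4.7292.

-4.7292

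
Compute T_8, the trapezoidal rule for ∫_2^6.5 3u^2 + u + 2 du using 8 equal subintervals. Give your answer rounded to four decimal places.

Δu = (6.5 − 2)/8 = 0.5625.
f(2) = 16, f(2.5625) = 24.26171875, f(3.125) = 34.421875, f(3.6875) = 46.48046875, f(4.25) = 60.4375, f(4.8125) = 76.29296875, f(5.375) = 94.046875, f(5.9375) = 113.69921875, f(6.5) = 135.25.
T_8 = (Δu/2)·[f(u_0) + 2f(u_1) + ... + 2f(u_{7}) + f(u_8)].
Sum ≈ 295.4619.

295.4619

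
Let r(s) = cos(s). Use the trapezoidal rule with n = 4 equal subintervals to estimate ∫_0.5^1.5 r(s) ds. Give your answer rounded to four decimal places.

0.5154

Δs = (1.5 − 0.5)/4 = 0.25.
r(0.5) ≈ 0.8776, r(0.75) ≈ 0.7317, r(1) ≈ 0.5403, r(1.25) ≈ 0.3153, r(1.5) ≈ 0.0707.
T_4 = (Δs/2)·[r(s_0) + 2r(s_1) + 2r(s_2) + 2r(s_3) + r(s_4)].
Sum ≈ 0.5154.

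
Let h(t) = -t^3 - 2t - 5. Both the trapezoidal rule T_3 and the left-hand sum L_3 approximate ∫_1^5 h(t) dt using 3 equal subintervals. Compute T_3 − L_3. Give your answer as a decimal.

-88

T_3 ≈ -210.6666667.
L_3 ≈ -122.6666667.
T_3 − L_3 = -88.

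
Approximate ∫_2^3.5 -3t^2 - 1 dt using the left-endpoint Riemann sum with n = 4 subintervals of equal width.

Δt = (3.5 − 2)/4 = 0.375.
Left endpoints: 2, 2.375, 2.75, 3.125.
f(2) = -13, f(2.375) = -17.921875, f(2.75) = -23.6875, f(3.125) = -30.296875.
Sum = Δt · [f(2) + f(2.375) + f(2.75) + f(3.125)].
Sum = -31.83984375.

-31.83984375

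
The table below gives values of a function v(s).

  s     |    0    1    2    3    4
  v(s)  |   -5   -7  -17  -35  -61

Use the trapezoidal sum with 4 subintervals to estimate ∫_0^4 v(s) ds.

-92

Δs = 1.
T_4 = (1/2)·[(-5) + 2·(-7) + 2·(-17) + 2·(-35) + (-61)] = -92.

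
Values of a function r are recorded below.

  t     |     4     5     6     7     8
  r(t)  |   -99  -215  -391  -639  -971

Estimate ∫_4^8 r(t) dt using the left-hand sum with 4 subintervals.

Δt = 1.
Sum = 1·[(-99) + (-215) + (-391) + (-639)] = -1344.

-1344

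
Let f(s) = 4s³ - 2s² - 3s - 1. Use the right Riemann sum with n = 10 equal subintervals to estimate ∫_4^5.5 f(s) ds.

596.484375

Δs = (5.5 − 4)/10 = 0.15.
Right endpoints: 4.15, 4.3, 4.45, 4.6, 4.75, 4.9, 5.05, 5.2, 5.35, 5.5.
f(4.15) = 237.9985, f(4.3) = 267.148, f(4.45) = 298.5295, f(4.6) = 332.224, f(4.75) = 368.3125, f(4.9) = 406.876, f(5.05) = 447.9955, f(5.2) = 491.752, f(5.35) = 538.2265, f(5.5) = 587.5.
Sum = Δs · [f(4.15) + f(4.3) + f(4.45) + ...].
Sum = 596.484375.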